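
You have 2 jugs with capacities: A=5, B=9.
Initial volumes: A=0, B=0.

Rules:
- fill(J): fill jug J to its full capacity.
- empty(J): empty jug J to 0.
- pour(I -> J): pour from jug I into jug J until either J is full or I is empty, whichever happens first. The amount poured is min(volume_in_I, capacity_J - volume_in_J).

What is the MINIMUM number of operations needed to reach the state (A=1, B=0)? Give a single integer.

BFS from (A=0, B=0). One shortest path:
  1. fill(A) -> (A=5 B=0)
  2. pour(A -> B) -> (A=0 B=5)
  3. fill(A) -> (A=5 B=5)
  4. pour(A -> B) -> (A=1 B=9)
  5. empty(B) -> (A=1 B=0)
Reached target in 5 moves.

Answer: 5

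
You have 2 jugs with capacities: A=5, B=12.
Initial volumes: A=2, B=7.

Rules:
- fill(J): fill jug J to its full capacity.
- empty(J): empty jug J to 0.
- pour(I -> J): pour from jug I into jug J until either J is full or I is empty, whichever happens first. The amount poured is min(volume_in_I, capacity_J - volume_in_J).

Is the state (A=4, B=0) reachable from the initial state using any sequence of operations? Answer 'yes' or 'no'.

BFS from (A=2, B=7):
  1. pour(B -> A) -> (A=5 B=4)
  2. empty(A) -> (A=0 B=4)
  3. pour(B -> A) -> (A=4 B=0)
Target reached → yes.

Answer: yes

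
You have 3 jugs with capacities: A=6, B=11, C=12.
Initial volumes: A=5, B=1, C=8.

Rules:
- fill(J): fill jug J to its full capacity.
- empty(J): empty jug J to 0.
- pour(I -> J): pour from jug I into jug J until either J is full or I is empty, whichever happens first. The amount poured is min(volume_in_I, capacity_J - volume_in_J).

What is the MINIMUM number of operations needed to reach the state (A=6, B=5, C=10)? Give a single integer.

Answer: 5

Derivation:
BFS from (A=5, B=1, C=8). One shortest path:
  1. empty(A) -> (A=0 B=1 C=8)
  2. pour(C -> B) -> (A=0 B=9 C=0)
  3. fill(C) -> (A=0 B=9 C=12)
  4. pour(C -> B) -> (A=0 B=11 C=10)
  5. pour(B -> A) -> (A=6 B=5 C=10)
Reached target in 5 moves.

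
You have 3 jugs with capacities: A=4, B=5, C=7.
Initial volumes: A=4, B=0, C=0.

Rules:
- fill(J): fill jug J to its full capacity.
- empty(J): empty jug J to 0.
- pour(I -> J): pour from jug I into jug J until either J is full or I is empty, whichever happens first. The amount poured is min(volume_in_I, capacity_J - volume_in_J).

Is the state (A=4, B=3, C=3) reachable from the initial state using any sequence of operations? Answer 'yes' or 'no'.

Answer: yes

Derivation:
BFS from (A=4, B=0, C=0):
  1. empty(A) -> (A=0 B=0 C=0)
  2. fill(B) -> (A=0 B=5 C=0)
  3. pour(B -> C) -> (A=0 B=0 C=5)
  4. fill(B) -> (A=0 B=5 C=5)
  5. pour(B -> C) -> (A=0 B=3 C=7)
  6. pour(C -> A) -> (A=4 B=3 C=3)
Target reached → yes.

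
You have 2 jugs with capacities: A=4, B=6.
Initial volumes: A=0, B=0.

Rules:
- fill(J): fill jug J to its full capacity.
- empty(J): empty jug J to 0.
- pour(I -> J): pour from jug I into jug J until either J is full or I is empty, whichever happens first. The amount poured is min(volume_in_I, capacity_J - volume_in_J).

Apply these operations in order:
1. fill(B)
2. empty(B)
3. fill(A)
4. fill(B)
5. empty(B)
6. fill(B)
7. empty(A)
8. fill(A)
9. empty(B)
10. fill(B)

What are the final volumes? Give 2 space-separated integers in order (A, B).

Step 1: fill(B) -> (A=0 B=6)
Step 2: empty(B) -> (A=0 B=0)
Step 3: fill(A) -> (A=4 B=0)
Step 4: fill(B) -> (A=4 B=6)
Step 5: empty(B) -> (A=4 B=0)
Step 6: fill(B) -> (A=4 B=6)
Step 7: empty(A) -> (A=0 B=6)
Step 8: fill(A) -> (A=4 B=6)
Step 9: empty(B) -> (A=4 B=0)
Step 10: fill(B) -> (A=4 B=6)

Answer: 4 6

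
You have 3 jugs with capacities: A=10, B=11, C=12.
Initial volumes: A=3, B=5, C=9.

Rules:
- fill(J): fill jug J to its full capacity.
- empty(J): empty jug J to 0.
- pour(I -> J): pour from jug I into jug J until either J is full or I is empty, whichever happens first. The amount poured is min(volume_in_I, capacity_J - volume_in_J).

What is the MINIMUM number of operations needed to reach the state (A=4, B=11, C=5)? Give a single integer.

BFS from (A=3, B=5, C=9). One shortest path:
  1. fill(C) -> (A=3 B=5 C=12)
  2. pour(C -> A) -> (A=10 B=5 C=5)
  3. pour(A -> B) -> (A=4 B=11 C=5)
Reached target in 3 moves.

Answer: 3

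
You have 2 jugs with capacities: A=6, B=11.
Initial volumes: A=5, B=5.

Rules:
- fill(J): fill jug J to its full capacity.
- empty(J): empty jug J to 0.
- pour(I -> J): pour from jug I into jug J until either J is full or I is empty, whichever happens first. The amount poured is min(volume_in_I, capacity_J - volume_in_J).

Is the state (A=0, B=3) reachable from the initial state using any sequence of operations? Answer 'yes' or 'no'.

Answer: yes

Derivation:
BFS from (A=5, B=5):
  1. pour(B -> A) -> (A=6 B=4)
  2. empty(A) -> (A=0 B=4)
  3. pour(B -> A) -> (A=4 B=0)
  4. fill(B) -> (A=4 B=11)
  5. pour(B -> A) -> (A=6 B=9)
  6. empty(A) -> (A=0 B=9)
  7. pour(B -> A) -> (A=6 B=3)
  8. empty(A) -> (A=0 B=3)
Target reached → yes.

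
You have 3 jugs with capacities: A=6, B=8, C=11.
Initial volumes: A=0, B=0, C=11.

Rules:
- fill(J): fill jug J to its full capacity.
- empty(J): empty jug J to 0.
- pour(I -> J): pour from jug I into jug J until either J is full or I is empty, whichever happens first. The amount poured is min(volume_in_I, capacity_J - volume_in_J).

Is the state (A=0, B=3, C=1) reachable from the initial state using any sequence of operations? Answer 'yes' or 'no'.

BFS from (A=0, B=0, C=11):
  1. fill(A) -> (A=6 B=0 C=11)
  2. empty(C) -> (A=6 B=0 C=0)
  3. pour(A -> C) -> (A=0 B=0 C=6)
  4. fill(A) -> (A=6 B=0 C=6)
  5. pour(A -> C) -> (A=1 B=0 C=11)
  6. pour(C -> B) -> (A=1 B=8 C=3)
  7. empty(B) -> (A=1 B=0 C=3)
  8. pour(C -> B) -> (A=1 B=3 C=0)
  9. pour(A -> C) -> (A=0 B=3 C=1)
Target reached → yes.

Answer: yes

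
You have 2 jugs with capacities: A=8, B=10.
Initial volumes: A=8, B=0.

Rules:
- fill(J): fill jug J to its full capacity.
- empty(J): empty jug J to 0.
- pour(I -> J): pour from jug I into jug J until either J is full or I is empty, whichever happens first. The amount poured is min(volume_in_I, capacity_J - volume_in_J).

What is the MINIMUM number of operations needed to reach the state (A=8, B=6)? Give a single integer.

Answer: 6

Derivation:
BFS from (A=8, B=0). One shortest path:
  1. pour(A -> B) -> (A=0 B=8)
  2. fill(A) -> (A=8 B=8)
  3. pour(A -> B) -> (A=6 B=10)
  4. empty(B) -> (A=6 B=0)
  5. pour(A -> B) -> (A=0 B=6)
  6. fill(A) -> (A=8 B=6)
Reached target in 6 moves.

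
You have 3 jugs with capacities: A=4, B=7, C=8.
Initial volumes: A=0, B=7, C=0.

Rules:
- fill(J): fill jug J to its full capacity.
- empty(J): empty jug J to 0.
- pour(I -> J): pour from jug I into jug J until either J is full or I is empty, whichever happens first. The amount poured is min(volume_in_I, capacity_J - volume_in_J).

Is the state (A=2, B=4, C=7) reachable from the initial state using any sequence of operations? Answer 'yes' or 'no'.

Answer: no

Derivation:
BFS explored all 234 reachable states.
Reachable set includes: (0,0,0), (0,0,1), (0,0,2), (0,0,3), (0,0,4), (0,0,5), (0,0,6), (0,0,7), (0,0,8), (0,1,0), (0,1,1), (0,1,2) ...
Target (A=2, B=4, C=7) not in reachable set → no.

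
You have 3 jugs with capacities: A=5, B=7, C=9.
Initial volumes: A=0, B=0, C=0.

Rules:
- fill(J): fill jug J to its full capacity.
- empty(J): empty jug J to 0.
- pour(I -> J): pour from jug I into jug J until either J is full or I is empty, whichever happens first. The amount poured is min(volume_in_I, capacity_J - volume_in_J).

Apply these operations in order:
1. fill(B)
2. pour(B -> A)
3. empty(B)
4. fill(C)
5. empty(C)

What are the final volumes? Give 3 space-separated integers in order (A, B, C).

Answer: 5 0 0

Derivation:
Step 1: fill(B) -> (A=0 B=7 C=0)
Step 2: pour(B -> A) -> (A=5 B=2 C=0)
Step 3: empty(B) -> (A=5 B=0 C=0)
Step 4: fill(C) -> (A=5 B=0 C=9)
Step 5: empty(C) -> (A=5 B=0 C=0)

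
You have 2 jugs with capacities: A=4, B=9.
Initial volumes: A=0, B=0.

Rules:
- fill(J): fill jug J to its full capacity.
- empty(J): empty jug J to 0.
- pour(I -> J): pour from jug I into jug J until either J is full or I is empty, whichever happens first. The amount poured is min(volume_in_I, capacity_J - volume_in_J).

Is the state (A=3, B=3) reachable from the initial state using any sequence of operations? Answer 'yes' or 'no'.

BFS explored all 26 reachable states.
Reachable set includes: (0,0), (0,1), (0,2), (0,3), (0,4), (0,5), (0,6), (0,7), (0,8), (0,9), (1,0), (1,9) ...
Target (A=3, B=3) not in reachable set → no.

Answer: no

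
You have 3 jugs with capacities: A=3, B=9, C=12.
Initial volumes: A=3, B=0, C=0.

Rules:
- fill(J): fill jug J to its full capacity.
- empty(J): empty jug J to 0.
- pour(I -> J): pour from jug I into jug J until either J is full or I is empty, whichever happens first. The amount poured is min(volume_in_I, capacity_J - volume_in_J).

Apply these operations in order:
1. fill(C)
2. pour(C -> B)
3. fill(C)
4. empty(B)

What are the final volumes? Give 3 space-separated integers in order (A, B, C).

Answer: 3 0 12

Derivation:
Step 1: fill(C) -> (A=3 B=0 C=12)
Step 2: pour(C -> B) -> (A=3 B=9 C=3)
Step 3: fill(C) -> (A=3 B=9 C=12)
Step 4: empty(B) -> (A=3 B=0 C=12)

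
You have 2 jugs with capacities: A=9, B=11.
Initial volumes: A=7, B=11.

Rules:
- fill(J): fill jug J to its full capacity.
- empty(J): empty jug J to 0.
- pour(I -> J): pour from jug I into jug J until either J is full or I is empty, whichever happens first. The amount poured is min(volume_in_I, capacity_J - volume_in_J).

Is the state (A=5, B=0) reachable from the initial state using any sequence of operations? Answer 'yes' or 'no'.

BFS from (A=7, B=11):
  1. empty(B) -> (A=7 B=0)
  2. pour(A -> B) -> (A=0 B=7)
  3. fill(A) -> (A=9 B=7)
  4. pour(A -> B) -> (A=5 B=11)
  5. empty(B) -> (A=5 B=0)
Target reached → yes.

Answer: yes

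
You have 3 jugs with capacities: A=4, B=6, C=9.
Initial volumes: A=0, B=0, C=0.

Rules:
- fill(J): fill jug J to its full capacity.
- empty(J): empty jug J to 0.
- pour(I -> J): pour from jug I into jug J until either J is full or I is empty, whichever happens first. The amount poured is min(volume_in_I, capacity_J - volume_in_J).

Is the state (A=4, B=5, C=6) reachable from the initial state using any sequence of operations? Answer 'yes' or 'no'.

Answer: yes

Derivation:
BFS from (A=0, B=0, C=0):
  1. fill(C) -> (A=0 B=0 C=9)
  2. pour(C -> B) -> (A=0 B=6 C=3)
  3. pour(C -> A) -> (A=3 B=6 C=0)
  4. pour(B -> C) -> (A=3 B=0 C=6)
  5. fill(B) -> (A=3 B=6 C=6)
  6. pour(B -> A) -> (A=4 B=5 C=6)
Target reached → yes.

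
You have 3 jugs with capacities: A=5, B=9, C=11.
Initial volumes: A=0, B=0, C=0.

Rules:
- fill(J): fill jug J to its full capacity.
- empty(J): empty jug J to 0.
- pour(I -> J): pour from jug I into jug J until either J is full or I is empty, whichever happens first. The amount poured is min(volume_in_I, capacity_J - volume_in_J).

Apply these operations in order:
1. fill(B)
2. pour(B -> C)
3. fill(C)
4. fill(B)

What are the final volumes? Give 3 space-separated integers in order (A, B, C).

Answer: 0 9 11

Derivation:
Step 1: fill(B) -> (A=0 B=9 C=0)
Step 2: pour(B -> C) -> (A=0 B=0 C=9)
Step 3: fill(C) -> (A=0 B=0 C=11)
Step 4: fill(B) -> (A=0 B=9 C=11)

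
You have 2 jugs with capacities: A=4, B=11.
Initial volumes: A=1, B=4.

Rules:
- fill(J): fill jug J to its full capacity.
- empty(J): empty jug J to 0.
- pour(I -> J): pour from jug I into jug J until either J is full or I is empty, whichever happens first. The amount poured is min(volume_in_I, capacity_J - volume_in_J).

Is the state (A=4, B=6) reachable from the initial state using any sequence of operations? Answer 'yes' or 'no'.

Answer: yes

Derivation:
BFS from (A=1, B=4):
  1. pour(A -> B) -> (A=0 B=5)
  2. fill(A) -> (A=4 B=5)
  3. pour(A -> B) -> (A=0 B=9)
  4. fill(A) -> (A=4 B=9)
  5. pour(A -> B) -> (A=2 B=11)
  6. empty(B) -> (A=2 B=0)
  7. pour(A -> B) -> (A=0 B=2)
  8. fill(A) -> (A=4 B=2)
  9. pour(A -> B) -> (A=0 B=6)
  10. fill(A) -> (A=4 B=6)
Target reached → yes.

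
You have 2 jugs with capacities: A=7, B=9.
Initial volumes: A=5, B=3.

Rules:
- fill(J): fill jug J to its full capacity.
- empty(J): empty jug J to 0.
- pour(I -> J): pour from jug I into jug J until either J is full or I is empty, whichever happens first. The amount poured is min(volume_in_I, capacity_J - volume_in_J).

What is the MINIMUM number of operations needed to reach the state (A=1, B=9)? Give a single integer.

Answer: 2

Derivation:
BFS from (A=5, B=3). One shortest path:
  1. fill(A) -> (A=7 B=3)
  2. pour(A -> B) -> (A=1 B=9)
Reached target in 2 moves.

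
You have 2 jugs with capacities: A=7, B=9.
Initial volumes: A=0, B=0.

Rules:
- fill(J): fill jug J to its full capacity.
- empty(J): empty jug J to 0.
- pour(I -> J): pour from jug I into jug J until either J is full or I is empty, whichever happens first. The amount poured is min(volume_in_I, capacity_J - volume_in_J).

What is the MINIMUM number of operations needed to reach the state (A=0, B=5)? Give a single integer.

Answer: 6

Derivation:
BFS from (A=0, B=0). One shortest path:
  1. fill(A) -> (A=7 B=0)
  2. pour(A -> B) -> (A=0 B=7)
  3. fill(A) -> (A=7 B=7)
  4. pour(A -> B) -> (A=5 B=9)
  5. empty(B) -> (A=5 B=0)
  6. pour(A -> B) -> (A=0 B=5)
Reached target in 6 moves.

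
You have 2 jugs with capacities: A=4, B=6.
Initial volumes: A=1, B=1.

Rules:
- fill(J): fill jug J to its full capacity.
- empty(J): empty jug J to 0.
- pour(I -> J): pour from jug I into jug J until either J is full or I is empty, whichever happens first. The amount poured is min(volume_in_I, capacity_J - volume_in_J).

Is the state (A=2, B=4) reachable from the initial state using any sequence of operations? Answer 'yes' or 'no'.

BFS explored all 21 reachable states.
Reachable set includes: (0,0), (0,1), (0,2), (0,3), (0,4), (0,5), (0,6), (1,0), (1,1), (1,6), (2,0), (2,6) ...
Target (A=2, B=4) not in reachable set → no.

Answer: no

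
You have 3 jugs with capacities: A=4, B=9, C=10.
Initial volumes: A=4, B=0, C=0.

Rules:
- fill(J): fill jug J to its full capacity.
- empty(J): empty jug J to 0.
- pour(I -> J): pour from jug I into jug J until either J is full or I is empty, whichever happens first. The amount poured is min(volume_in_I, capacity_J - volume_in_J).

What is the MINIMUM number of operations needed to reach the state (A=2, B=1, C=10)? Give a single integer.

BFS from (A=4, B=0, C=0). One shortest path:
  1. fill(B) -> (A=4 B=9 C=0)
  2. pour(A -> C) -> (A=0 B=9 C=4)
  3. pour(B -> A) -> (A=4 B=5 C=4)
  4. pour(A -> C) -> (A=0 B=5 C=8)
  5. pour(B -> A) -> (A=4 B=1 C=8)
  6. pour(A -> C) -> (A=2 B=1 C=10)
Reached target in 6 moves.

Answer: 6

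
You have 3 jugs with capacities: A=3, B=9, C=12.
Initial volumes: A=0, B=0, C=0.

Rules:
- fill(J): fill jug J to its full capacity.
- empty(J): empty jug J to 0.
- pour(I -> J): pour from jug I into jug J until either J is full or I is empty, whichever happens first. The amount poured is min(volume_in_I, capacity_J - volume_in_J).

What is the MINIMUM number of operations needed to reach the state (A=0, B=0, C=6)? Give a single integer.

Answer: 4

Derivation:
BFS from (A=0, B=0, C=0). One shortest path:
  1. fill(A) -> (A=3 B=0 C=0)
  2. pour(A -> C) -> (A=0 B=0 C=3)
  3. fill(A) -> (A=3 B=0 C=3)
  4. pour(A -> C) -> (A=0 B=0 C=6)
Reached target in 4 moves.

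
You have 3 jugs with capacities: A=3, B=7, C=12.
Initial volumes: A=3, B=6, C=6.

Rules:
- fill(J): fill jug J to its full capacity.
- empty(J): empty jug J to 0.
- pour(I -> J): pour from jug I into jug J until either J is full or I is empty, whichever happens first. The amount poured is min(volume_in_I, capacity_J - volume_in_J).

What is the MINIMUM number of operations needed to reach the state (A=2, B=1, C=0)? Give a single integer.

BFS from (A=3, B=6, C=6). One shortest path:
  1. pour(A -> B) -> (A=2 B=7 C=6)
  2. pour(B -> C) -> (A=2 B=1 C=12)
  3. empty(C) -> (A=2 B=1 C=0)
Reached target in 3 moves.

Answer: 3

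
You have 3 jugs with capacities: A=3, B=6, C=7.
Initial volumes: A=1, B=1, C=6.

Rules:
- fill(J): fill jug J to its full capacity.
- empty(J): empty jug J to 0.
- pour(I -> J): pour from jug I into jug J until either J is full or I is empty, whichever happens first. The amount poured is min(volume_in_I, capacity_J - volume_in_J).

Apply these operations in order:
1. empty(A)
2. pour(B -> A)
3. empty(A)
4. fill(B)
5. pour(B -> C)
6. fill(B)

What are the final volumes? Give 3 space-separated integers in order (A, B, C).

Step 1: empty(A) -> (A=0 B=1 C=6)
Step 2: pour(B -> A) -> (A=1 B=0 C=6)
Step 3: empty(A) -> (A=0 B=0 C=6)
Step 4: fill(B) -> (A=0 B=6 C=6)
Step 5: pour(B -> C) -> (A=0 B=5 C=7)
Step 6: fill(B) -> (A=0 B=6 C=7)

Answer: 0 6 7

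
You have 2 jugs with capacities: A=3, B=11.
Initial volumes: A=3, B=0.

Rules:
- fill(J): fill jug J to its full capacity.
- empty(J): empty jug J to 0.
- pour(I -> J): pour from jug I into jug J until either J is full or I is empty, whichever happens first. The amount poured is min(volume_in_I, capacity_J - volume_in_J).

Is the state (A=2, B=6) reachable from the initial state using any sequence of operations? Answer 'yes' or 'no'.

Answer: no

Derivation:
BFS explored all 28 reachable states.
Reachable set includes: (0,0), (0,1), (0,2), (0,3), (0,4), (0,5), (0,6), (0,7), (0,8), (0,9), (0,10), (0,11) ...
Target (A=2, B=6) not in reachable set → no.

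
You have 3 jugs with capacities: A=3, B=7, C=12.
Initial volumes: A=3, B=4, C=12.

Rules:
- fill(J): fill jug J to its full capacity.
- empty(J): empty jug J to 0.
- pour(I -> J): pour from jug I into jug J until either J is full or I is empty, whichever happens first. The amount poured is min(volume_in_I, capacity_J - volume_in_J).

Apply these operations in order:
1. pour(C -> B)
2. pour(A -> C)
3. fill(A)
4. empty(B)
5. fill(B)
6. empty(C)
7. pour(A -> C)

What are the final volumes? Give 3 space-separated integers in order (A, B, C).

Answer: 0 7 3

Derivation:
Step 1: pour(C -> B) -> (A=3 B=7 C=9)
Step 2: pour(A -> C) -> (A=0 B=7 C=12)
Step 3: fill(A) -> (A=3 B=7 C=12)
Step 4: empty(B) -> (A=3 B=0 C=12)
Step 5: fill(B) -> (A=3 B=7 C=12)
Step 6: empty(C) -> (A=3 B=7 C=0)
Step 7: pour(A -> C) -> (A=0 B=7 C=3)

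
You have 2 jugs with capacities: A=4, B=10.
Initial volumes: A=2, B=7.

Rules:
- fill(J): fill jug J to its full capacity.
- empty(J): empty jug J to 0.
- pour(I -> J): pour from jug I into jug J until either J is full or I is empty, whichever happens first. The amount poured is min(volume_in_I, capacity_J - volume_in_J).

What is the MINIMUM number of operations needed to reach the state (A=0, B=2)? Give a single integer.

BFS from (A=2, B=7). One shortest path:
  1. empty(B) -> (A=2 B=0)
  2. pour(A -> B) -> (A=0 B=2)
Reached target in 2 moves.

Answer: 2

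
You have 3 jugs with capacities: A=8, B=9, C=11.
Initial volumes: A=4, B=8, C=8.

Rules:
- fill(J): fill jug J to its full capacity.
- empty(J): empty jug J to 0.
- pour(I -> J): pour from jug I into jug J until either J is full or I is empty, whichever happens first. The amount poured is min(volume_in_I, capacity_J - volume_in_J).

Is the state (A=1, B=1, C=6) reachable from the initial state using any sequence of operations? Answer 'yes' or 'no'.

BFS explored all 521 reachable states.
Reachable set includes: (0,0,0), (0,0,1), (0,0,2), (0,0,3), (0,0,4), (0,0,5), (0,0,6), (0,0,7), (0,0,8), (0,0,9), (0,0,10), (0,0,11) ...
Target (A=1, B=1, C=6) not in reachable set → no.

Answer: no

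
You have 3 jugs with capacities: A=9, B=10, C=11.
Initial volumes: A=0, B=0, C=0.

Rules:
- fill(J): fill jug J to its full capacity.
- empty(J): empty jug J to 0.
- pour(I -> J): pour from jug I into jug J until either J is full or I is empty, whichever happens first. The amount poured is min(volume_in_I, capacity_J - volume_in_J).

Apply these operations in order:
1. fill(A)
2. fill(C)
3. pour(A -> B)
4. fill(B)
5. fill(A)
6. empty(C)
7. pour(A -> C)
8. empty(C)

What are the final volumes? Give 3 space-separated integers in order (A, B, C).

Answer: 0 10 0

Derivation:
Step 1: fill(A) -> (A=9 B=0 C=0)
Step 2: fill(C) -> (A=9 B=0 C=11)
Step 3: pour(A -> B) -> (A=0 B=9 C=11)
Step 4: fill(B) -> (A=0 B=10 C=11)
Step 5: fill(A) -> (A=9 B=10 C=11)
Step 6: empty(C) -> (A=9 B=10 C=0)
Step 7: pour(A -> C) -> (A=0 B=10 C=9)
Step 8: empty(C) -> (A=0 B=10 C=0)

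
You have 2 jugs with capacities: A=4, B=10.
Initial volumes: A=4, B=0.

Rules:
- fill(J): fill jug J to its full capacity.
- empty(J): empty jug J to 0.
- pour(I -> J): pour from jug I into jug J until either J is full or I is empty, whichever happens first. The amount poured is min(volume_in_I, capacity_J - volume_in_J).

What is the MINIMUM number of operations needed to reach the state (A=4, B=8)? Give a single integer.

BFS from (A=4, B=0). One shortest path:
  1. pour(A -> B) -> (A=0 B=4)
  2. fill(A) -> (A=4 B=4)
  3. pour(A -> B) -> (A=0 B=8)
  4. fill(A) -> (A=4 B=8)
Reached target in 4 moves.

Answer: 4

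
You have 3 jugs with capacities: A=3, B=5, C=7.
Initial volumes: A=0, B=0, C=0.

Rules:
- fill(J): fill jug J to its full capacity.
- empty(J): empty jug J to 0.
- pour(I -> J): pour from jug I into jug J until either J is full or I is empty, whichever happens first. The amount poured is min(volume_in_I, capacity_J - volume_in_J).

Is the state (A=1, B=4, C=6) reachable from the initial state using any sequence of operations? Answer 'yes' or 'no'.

Answer: no

Derivation:
BFS explored all 144 reachable states.
Reachable set includes: (0,0,0), (0,0,1), (0,0,2), (0,0,3), (0,0,4), (0,0,5), (0,0,6), (0,0,7), (0,1,0), (0,1,1), (0,1,2), (0,1,3) ...
Target (A=1, B=4, C=6) not in reachable set → no.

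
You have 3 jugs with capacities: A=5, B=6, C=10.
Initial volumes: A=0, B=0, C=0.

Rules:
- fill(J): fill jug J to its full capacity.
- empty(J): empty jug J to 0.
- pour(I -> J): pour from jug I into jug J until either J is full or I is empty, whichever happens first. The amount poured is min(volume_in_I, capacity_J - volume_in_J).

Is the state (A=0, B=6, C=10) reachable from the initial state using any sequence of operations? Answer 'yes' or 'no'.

BFS from (A=0, B=0, C=0):
  1. fill(B) -> (A=0 B=6 C=0)
  2. fill(C) -> (A=0 B=6 C=10)
Target reached → yes.

Answer: yes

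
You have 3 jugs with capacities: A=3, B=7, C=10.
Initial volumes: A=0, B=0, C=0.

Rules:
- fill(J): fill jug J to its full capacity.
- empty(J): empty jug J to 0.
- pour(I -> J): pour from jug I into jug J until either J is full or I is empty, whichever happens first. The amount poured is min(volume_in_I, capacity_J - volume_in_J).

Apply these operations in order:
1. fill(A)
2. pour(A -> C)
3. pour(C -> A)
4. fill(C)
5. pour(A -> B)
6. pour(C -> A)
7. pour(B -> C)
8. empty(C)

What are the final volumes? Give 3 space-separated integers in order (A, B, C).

Step 1: fill(A) -> (A=3 B=0 C=0)
Step 2: pour(A -> C) -> (A=0 B=0 C=3)
Step 3: pour(C -> A) -> (A=3 B=0 C=0)
Step 4: fill(C) -> (A=3 B=0 C=10)
Step 5: pour(A -> B) -> (A=0 B=3 C=10)
Step 6: pour(C -> A) -> (A=3 B=3 C=7)
Step 7: pour(B -> C) -> (A=3 B=0 C=10)
Step 8: empty(C) -> (A=3 B=0 C=0)

Answer: 3 0 0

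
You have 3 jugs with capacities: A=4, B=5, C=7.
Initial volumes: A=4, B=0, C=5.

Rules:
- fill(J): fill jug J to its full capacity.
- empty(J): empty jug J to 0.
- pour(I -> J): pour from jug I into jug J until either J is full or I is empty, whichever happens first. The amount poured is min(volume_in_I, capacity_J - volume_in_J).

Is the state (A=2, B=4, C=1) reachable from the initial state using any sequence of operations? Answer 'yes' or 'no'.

Answer: no

Derivation:
BFS explored all 168 reachable states.
Reachable set includes: (0,0,0), (0,0,1), (0,0,2), (0,0,3), (0,0,4), (0,0,5), (0,0,6), (0,0,7), (0,1,0), (0,1,1), (0,1,2), (0,1,3) ...
Target (A=2, B=4, C=1) not in reachable set → no.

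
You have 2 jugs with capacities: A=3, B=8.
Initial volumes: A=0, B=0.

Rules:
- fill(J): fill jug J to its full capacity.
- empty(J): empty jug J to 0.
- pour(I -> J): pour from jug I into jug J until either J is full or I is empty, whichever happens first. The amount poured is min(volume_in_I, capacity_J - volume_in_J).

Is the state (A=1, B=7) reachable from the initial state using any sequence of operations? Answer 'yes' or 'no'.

BFS explored all 22 reachable states.
Reachable set includes: (0,0), (0,1), (0,2), (0,3), (0,4), (0,5), (0,6), (0,7), (0,8), (1,0), (1,8), (2,0) ...
Target (A=1, B=7) not in reachable set → no.

Answer: no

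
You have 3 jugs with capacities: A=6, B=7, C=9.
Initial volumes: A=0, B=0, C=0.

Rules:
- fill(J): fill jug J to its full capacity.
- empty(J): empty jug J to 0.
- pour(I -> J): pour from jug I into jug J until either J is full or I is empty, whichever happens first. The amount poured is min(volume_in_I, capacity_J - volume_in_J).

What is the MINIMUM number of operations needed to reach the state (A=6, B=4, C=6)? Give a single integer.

Answer: 7

Derivation:
BFS from (A=0, B=0, C=0). One shortest path:
  1. fill(C) -> (A=0 B=0 C=9)
  2. pour(C -> A) -> (A=6 B=0 C=3)
  3. pour(A -> B) -> (A=0 B=6 C=3)
  4. pour(C -> A) -> (A=3 B=6 C=0)
  5. pour(B -> C) -> (A=3 B=0 C=6)
  6. fill(B) -> (A=3 B=7 C=6)
  7. pour(B -> A) -> (A=6 B=4 C=6)
Reached target in 7 moves.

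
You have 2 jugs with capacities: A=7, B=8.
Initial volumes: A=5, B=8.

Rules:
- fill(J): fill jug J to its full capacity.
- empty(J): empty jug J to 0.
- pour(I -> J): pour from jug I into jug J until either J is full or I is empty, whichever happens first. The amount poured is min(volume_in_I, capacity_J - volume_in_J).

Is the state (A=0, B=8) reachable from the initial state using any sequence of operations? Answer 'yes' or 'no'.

Answer: yes

Derivation:
BFS from (A=5, B=8):
  1. empty(A) -> (A=0 B=8)
Target reached → yes.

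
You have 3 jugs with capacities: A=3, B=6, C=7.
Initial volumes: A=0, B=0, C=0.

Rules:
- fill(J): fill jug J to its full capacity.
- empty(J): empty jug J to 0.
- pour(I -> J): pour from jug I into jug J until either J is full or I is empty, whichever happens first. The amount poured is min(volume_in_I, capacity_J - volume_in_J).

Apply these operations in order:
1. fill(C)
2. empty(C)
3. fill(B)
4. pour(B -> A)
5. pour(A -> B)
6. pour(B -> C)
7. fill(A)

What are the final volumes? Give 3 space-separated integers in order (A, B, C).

Step 1: fill(C) -> (A=0 B=0 C=7)
Step 2: empty(C) -> (A=0 B=0 C=0)
Step 3: fill(B) -> (A=0 B=6 C=0)
Step 4: pour(B -> A) -> (A=3 B=3 C=0)
Step 5: pour(A -> B) -> (A=0 B=6 C=0)
Step 6: pour(B -> C) -> (A=0 B=0 C=6)
Step 7: fill(A) -> (A=3 B=0 C=6)

Answer: 3 0 6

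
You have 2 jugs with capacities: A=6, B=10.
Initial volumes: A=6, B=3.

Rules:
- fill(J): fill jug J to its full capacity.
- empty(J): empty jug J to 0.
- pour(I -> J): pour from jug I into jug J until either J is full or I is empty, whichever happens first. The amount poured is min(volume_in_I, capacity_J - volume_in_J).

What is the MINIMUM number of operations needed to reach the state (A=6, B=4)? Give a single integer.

Answer: 3

Derivation:
BFS from (A=6, B=3). One shortest path:
  1. empty(A) -> (A=0 B=3)
  2. fill(B) -> (A=0 B=10)
  3. pour(B -> A) -> (A=6 B=4)
Reached target in 3 moves.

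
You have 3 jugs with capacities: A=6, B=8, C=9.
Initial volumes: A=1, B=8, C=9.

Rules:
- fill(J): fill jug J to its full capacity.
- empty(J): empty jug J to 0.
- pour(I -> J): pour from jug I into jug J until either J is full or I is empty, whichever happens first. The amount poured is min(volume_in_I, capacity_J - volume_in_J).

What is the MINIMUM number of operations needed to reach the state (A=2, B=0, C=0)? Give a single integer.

BFS from (A=1, B=8, C=9). One shortest path:
  1. empty(B) -> (A=1 B=0 C=9)
  2. pour(C -> B) -> (A=1 B=8 C=1)
  3. empty(B) -> (A=1 B=0 C=1)
  4. pour(C -> A) -> (A=2 B=0 C=0)
Reached target in 4 moves.

Answer: 4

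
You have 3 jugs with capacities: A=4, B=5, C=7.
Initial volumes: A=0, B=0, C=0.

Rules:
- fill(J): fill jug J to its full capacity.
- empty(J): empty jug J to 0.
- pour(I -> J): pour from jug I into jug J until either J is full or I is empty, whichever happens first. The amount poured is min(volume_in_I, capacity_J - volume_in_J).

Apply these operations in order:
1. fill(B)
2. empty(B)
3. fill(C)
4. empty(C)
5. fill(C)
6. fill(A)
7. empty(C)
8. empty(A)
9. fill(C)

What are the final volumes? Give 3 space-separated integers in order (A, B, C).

Answer: 0 0 7

Derivation:
Step 1: fill(B) -> (A=0 B=5 C=0)
Step 2: empty(B) -> (A=0 B=0 C=0)
Step 3: fill(C) -> (A=0 B=0 C=7)
Step 4: empty(C) -> (A=0 B=0 C=0)
Step 5: fill(C) -> (A=0 B=0 C=7)
Step 6: fill(A) -> (A=4 B=0 C=7)
Step 7: empty(C) -> (A=4 B=0 C=0)
Step 8: empty(A) -> (A=0 B=0 C=0)
Step 9: fill(C) -> (A=0 B=0 C=7)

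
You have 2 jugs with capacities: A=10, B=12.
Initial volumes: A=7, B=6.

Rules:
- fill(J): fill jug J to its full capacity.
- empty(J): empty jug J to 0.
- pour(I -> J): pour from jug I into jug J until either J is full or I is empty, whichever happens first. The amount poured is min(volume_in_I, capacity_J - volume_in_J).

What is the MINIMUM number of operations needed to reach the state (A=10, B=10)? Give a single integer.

BFS from (A=7, B=6). One shortest path:
  1. fill(A) -> (A=10 B=6)
  2. empty(B) -> (A=10 B=0)
  3. pour(A -> B) -> (A=0 B=10)
  4. fill(A) -> (A=10 B=10)
Reached target in 4 moves.

Answer: 4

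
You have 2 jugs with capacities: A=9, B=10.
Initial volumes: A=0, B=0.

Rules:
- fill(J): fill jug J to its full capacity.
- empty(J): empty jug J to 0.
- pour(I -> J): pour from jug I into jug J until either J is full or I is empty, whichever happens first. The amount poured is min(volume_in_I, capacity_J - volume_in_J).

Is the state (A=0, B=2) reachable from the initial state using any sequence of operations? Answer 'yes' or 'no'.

Answer: yes

Derivation:
BFS from (A=0, B=0):
  1. fill(B) -> (A=0 B=10)
  2. pour(B -> A) -> (A=9 B=1)
  3. empty(A) -> (A=0 B=1)
  4. pour(B -> A) -> (A=1 B=0)
  5. fill(B) -> (A=1 B=10)
  6. pour(B -> A) -> (A=9 B=2)
  7. empty(A) -> (A=0 B=2)
Target reached → yes.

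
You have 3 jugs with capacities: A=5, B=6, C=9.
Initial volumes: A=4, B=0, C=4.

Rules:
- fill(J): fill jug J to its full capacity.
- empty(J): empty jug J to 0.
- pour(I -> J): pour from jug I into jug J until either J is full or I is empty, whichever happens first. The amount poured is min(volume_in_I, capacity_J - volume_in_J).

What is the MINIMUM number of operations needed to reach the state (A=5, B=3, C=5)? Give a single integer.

BFS from (A=4, B=0, C=4). One shortest path:
  1. pour(C -> A) -> (A=5 B=0 C=3)
  2. pour(C -> B) -> (A=5 B=3 C=0)
  3. pour(A -> C) -> (A=0 B=3 C=5)
  4. fill(A) -> (A=5 B=3 C=5)
Reached target in 4 moves.

Answer: 4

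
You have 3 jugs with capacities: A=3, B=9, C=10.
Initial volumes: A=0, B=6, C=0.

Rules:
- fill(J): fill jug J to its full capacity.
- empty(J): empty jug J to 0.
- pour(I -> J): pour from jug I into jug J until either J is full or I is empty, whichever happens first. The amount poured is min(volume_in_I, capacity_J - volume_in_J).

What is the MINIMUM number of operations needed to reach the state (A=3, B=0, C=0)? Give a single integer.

Answer: 2

Derivation:
BFS from (A=0, B=6, C=0). One shortest path:
  1. fill(A) -> (A=3 B=6 C=0)
  2. empty(B) -> (A=3 B=0 C=0)
Reached target in 2 moves.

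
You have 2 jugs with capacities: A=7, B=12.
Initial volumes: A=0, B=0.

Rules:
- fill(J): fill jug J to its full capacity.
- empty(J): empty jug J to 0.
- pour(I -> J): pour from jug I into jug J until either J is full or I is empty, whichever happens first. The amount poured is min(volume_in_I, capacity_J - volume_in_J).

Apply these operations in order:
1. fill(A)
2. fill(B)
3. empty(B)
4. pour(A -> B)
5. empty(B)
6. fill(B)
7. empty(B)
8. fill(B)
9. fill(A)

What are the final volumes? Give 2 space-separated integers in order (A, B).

Answer: 7 12

Derivation:
Step 1: fill(A) -> (A=7 B=0)
Step 2: fill(B) -> (A=7 B=12)
Step 3: empty(B) -> (A=7 B=0)
Step 4: pour(A -> B) -> (A=0 B=7)
Step 5: empty(B) -> (A=0 B=0)
Step 6: fill(B) -> (A=0 B=12)
Step 7: empty(B) -> (A=0 B=0)
Step 8: fill(B) -> (A=0 B=12)
Step 9: fill(A) -> (A=7 B=12)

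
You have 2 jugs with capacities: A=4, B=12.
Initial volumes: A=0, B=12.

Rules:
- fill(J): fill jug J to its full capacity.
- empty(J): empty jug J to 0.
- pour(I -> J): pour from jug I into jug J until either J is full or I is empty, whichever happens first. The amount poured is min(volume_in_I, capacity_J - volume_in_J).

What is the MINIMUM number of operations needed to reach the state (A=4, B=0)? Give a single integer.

Answer: 2

Derivation:
BFS from (A=0, B=12). One shortest path:
  1. fill(A) -> (A=4 B=12)
  2. empty(B) -> (A=4 B=0)
Reached target in 2 moves.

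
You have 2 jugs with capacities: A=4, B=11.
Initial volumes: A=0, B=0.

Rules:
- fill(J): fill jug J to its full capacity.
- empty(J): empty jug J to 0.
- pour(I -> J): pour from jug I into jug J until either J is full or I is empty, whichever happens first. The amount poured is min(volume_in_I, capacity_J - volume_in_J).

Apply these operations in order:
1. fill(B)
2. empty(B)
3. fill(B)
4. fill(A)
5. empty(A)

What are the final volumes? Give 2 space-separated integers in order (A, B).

Step 1: fill(B) -> (A=0 B=11)
Step 2: empty(B) -> (A=0 B=0)
Step 3: fill(B) -> (A=0 B=11)
Step 4: fill(A) -> (A=4 B=11)
Step 5: empty(A) -> (A=0 B=11)

Answer: 0 11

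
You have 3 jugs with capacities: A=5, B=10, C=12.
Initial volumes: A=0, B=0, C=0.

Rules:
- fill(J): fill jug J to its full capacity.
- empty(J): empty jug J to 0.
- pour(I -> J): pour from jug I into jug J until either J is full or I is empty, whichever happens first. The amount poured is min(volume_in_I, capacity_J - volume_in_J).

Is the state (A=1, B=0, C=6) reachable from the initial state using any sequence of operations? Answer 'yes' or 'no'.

Answer: yes

Derivation:
BFS from (A=0, B=0, C=0):
  1. fill(C) -> (A=0 B=0 C=12)
  2. pour(C -> B) -> (A=0 B=10 C=2)
  3. empty(B) -> (A=0 B=0 C=2)
  4. pour(C -> A) -> (A=2 B=0 C=0)
  5. fill(C) -> (A=2 B=0 C=12)
  6. pour(C -> B) -> (A=2 B=10 C=2)
  7. pour(C -> A) -> (A=4 B=10 C=0)
  8. pour(B -> C) -> (A=4 B=0 C=10)
  9. fill(B) -> (A=4 B=10 C=10)
  10. pour(B -> C) -> (A=4 B=8 C=12)
  11. empty(C) -> (A=4 B=8 C=0)
  12. pour(B -> C) -> (A=4 B=0 C=8)
  13. pour(A -> B) -> (A=0 B=4 C=8)
  14. fill(A) -> (A=5 B=4 C=8)
  15. pour(A -> C) -> (A=1 B=4 C=12)
  16. pour(C -> B) -> (A=1 B=10 C=6)
  17. empty(B) -> (A=1 B=0 C=6)
Target reached → yes.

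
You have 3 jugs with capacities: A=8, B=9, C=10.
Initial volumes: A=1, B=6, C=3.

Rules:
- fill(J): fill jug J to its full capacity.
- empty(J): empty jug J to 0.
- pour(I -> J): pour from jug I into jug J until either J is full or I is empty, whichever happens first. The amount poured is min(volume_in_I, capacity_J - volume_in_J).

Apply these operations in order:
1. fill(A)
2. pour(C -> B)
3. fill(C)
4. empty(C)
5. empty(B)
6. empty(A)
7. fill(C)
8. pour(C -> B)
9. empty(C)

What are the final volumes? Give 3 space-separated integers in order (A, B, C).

Answer: 0 9 0

Derivation:
Step 1: fill(A) -> (A=8 B=6 C=3)
Step 2: pour(C -> B) -> (A=8 B=9 C=0)
Step 3: fill(C) -> (A=8 B=9 C=10)
Step 4: empty(C) -> (A=8 B=9 C=0)
Step 5: empty(B) -> (A=8 B=0 C=0)
Step 6: empty(A) -> (A=0 B=0 C=0)
Step 7: fill(C) -> (A=0 B=0 C=10)
Step 8: pour(C -> B) -> (A=0 B=9 C=1)
Step 9: empty(C) -> (A=0 B=9 C=0)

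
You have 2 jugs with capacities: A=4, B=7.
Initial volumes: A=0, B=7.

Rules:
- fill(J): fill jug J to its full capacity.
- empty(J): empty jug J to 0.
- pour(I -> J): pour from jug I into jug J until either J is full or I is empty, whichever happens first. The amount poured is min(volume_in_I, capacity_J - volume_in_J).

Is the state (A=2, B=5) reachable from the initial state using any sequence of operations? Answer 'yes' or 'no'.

Answer: no

Derivation:
BFS explored all 22 reachable states.
Reachable set includes: (0,0), (0,1), (0,2), (0,3), (0,4), (0,5), (0,6), (0,7), (1,0), (1,7), (2,0), (2,7) ...
Target (A=2, B=5) not in reachable set → no.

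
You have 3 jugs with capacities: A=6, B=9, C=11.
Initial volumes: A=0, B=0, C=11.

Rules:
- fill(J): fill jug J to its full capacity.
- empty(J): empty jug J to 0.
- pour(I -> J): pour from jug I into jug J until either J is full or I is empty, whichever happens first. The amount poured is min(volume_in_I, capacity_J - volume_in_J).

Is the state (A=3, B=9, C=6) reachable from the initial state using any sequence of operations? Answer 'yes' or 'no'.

Answer: yes

Derivation:
BFS from (A=0, B=0, C=11):
  1. fill(B) -> (A=0 B=9 C=11)
  2. empty(C) -> (A=0 B=9 C=0)
  3. pour(B -> A) -> (A=6 B=3 C=0)
  4. pour(A -> C) -> (A=0 B=3 C=6)
  5. pour(B -> A) -> (A=3 B=0 C=6)
  6. fill(B) -> (A=3 B=9 C=6)
Target reached → yes.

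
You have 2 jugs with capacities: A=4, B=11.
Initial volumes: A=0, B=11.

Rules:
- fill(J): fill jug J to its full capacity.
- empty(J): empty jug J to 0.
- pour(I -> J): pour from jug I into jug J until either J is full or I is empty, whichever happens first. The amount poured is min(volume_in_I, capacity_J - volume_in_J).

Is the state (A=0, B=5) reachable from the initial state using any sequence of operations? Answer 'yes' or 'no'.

Answer: yes

Derivation:
BFS from (A=0, B=11):
  1. fill(A) -> (A=4 B=11)
  2. empty(B) -> (A=4 B=0)
  3. pour(A -> B) -> (A=0 B=4)
  4. fill(A) -> (A=4 B=4)
  5. pour(A -> B) -> (A=0 B=8)
  6. fill(A) -> (A=4 B=8)
  7. pour(A -> B) -> (A=1 B=11)
  8. empty(B) -> (A=1 B=0)
  9. pour(A -> B) -> (A=0 B=1)
  10. fill(A) -> (A=4 B=1)
  11. pour(A -> B) -> (A=0 B=5)
Target reached → yes.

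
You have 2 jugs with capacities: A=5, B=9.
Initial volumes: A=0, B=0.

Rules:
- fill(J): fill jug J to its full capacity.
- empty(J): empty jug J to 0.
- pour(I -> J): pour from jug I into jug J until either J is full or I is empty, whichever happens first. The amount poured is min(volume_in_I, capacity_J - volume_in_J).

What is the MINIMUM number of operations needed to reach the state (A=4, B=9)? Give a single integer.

BFS from (A=0, B=0). One shortest path:
  1. fill(B) -> (A=0 B=9)
  2. pour(B -> A) -> (A=5 B=4)
  3. empty(A) -> (A=0 B=4)
  4. pour(B -> A) -> (A=4 B=0)
  5. fill(B) -> (A=4 B=9)
Reached target in 5 moves.

Answer: 5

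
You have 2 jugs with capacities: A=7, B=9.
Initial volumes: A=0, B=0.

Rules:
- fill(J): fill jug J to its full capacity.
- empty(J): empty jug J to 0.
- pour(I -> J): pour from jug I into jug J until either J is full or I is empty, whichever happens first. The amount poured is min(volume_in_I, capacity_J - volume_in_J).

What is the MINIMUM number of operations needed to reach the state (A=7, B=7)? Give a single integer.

BFS from (A=0, B=0). One shortest path:
  1. fill(A) -> (A=7 B=0)
  2. pour(A -> B) -> (A=0 B=7)
  3. fill(A) -> (A=7 B=7)
Reached target in 3 moves.

Answer: 3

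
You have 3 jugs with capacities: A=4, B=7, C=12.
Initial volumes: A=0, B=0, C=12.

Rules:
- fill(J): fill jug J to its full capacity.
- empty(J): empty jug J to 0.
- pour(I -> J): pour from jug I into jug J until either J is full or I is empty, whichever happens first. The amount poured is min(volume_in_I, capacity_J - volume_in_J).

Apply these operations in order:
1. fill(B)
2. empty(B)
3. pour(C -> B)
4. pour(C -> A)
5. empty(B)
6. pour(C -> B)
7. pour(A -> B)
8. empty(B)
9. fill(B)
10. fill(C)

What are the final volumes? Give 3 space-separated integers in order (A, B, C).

Step 1: fill(B) -> (A=0 B=7 C=12)
Step 2: empty(B) -> (A=0 B=0 C=12)
Step 3: pour(C -> B) -> (A=0 B=7 C=5)
Step 4: pour(C -> A) -> (A=4 B=7 C=1)
Step 5: empty(B) -> (A=4 B=0 C=1)
Step 6: pour(C -> B) -> (A=4 B=1 C=0)
Step 7: pour(A -> B) -> (A=0 B=5 C=0)
Step 8: empty(B) -> (A=0 B=0 C=0)
Step 9: fill(B) -> (A=0 B=7 C=0)
Step 10: fill(C) -> (A=0 B=7 C=12)

Answer: 0 7 12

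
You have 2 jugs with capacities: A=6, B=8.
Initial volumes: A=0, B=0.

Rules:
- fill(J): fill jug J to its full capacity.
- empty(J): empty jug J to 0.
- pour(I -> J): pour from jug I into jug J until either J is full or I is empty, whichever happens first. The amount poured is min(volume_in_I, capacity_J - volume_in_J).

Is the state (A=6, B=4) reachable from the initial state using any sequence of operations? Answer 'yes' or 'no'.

Answer: yes

Derivation:
BFS from (A=0, B=0):
  1. fill(B) -> (A=0 B=8)
  2. pour(B -> A) -> (A=6 B=2)
  3. empty(A) -> (A=0 B=2)
  4. pour(B -> A) -> (A=2 B=0)
  5. fill(B) -> (A=2 B=8)
  6. pour(B -> A) -> (A=6 B=4)
Target reached → yes.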